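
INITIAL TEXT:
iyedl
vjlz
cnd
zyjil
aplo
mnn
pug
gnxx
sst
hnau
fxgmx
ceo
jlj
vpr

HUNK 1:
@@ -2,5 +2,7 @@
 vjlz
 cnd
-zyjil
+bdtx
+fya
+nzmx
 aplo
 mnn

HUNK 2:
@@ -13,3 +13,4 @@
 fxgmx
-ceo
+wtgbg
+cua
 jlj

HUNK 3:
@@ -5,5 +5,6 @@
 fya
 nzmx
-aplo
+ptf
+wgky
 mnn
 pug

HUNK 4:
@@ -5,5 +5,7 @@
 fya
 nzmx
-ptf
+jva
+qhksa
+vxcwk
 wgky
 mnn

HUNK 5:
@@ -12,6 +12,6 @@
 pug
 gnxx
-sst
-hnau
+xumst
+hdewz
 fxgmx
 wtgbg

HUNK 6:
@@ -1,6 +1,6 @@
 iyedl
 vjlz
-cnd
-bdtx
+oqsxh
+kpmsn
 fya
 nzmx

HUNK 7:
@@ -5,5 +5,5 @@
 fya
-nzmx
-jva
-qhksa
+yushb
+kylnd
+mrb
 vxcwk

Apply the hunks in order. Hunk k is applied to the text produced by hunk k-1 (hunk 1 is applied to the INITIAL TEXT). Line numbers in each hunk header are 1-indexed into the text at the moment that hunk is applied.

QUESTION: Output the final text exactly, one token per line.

Hunk 1: at line 2 remove [zyjil] add [bdtx,fya,nzmx] -> 16 lines: iyedl vjlz cnd bdtx fya nzmx aplo mnn pug gnxx sst hnau fxgmx ceo jlj vpr
Hunk 2: at line 13 remove [ceo] add [wtgbg,cua] -> 17 lines: iyedl vjlz cnd bdtx fya nzmx aplo mnn pug gnxx sst hnau fxgmx wtgbg cua jlj vpr
Hunk 3: at line 5 remove [aplo] add [ptf,wgky] -> 18 lines: iyedl vjlz cnd bdtx fya nzmx ptf wgky mnn pug gnxx sst hnau fxgmx wtgbg cua jlj vpr
Hunk 4: at line 5 remove [ptf] add [jva,qhksa,vxcwk] -> 20 lines: iyedl vjlz cnd bdtx fya nzmx jva qhksa vxcwk wgky mnn pug gnxx sst hnau fxgmx wtgbg cua jlj vpr
Hunk 5: at line 12 remove [sst,hnau] add [xumst,hdewz] -> 20 lines: iyedl vjlz cnd bdtx fya nzmx jva qhksa vxcwk wgky mnn pug gnxx xumst hdewz fxgmx wtgbg cua jlj vpr
Hunk 6: at line 1 remove [cnd,bdtx] add [oqsxh,kpmsn] -> 20 lines: iyedl vjlz oqsxh kpmsn fya nzmx jva qhksa vxcwk wgky mnn pug gnxx xumst hdewz fxgmx wtgbg cua jlj vpr
Hunk 7: at line 5 remove [nzmx,jva,qhksa] add [yushb,kylnd,mrb] -> 20 lines: iyedl vjlz oqsxh kpmsn fya yushb kylnd mrb vxcwk wgky mnn pug gnxx xumst hdewz fxgmx wtgbg cua jlj vpr

Answer: iyedl
vjlz
oqsxh
kpmsn
fya
yushb
kylnd
mrb
vxcwk
wgky
mnn
pug
gnxx
xumst
hdewz
fxgmx
wtgbg
cua
jlj
vpr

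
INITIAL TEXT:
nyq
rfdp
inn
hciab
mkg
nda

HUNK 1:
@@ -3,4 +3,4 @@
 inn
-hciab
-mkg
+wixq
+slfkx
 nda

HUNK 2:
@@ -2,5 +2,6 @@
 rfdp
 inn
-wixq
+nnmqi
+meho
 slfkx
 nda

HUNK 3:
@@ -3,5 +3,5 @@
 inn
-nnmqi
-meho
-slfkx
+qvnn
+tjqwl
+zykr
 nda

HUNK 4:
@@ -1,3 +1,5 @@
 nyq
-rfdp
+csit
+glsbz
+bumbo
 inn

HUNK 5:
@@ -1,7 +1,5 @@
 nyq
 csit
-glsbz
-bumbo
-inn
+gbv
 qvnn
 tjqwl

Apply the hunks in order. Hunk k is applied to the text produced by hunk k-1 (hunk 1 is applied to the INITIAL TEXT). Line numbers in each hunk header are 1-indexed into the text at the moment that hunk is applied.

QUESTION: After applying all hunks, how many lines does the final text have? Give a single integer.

Answer: 7

Derivation:
Hunk 1: at line 3 remove [hciab,mkg] add [wixq,slfkx] -> 6 lines: nyq rfdp inn wixq slfkx nda
Hunk 2: at line 2 remove [wixq] add [nnmqi,meho] -> 7 lines: nyq rfdp inn nnmqi meho slfkx nda
Hunk 3: at line 3 remove [nnmqi,meho,slfkx] add [qvnn,tjqwl,zykr] -> 7 lines: nyq rfdp inn qvnn tjqwl zykr nda
Hunk 4: at line 1 remove [rfdp] add [csit,glsbz,bumbo] -> 9 lines: nyq csit glsbz bumbo inn qvnn tjqwl zykr nda
Hunk 5: at line 1 remove [glsbz,bumbo,inn] add [gbv] -> 7 lines: nyq csit gbv qvnn tjqwl zykr nda
Final line count: 7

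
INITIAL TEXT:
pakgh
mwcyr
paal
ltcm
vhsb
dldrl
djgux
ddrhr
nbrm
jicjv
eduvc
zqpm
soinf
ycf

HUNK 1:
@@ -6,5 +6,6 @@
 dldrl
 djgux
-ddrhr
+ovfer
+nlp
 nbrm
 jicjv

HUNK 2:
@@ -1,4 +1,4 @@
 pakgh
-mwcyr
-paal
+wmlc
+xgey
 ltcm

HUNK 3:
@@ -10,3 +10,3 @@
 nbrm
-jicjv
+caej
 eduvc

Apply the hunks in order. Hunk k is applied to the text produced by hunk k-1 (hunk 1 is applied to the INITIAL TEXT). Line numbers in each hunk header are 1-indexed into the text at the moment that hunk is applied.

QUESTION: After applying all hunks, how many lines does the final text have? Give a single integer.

Answer: 15

Derivation:
Hunk 1: at line 6 remove [ddrhr] add [ovfer,nlp] -> 15 lines: pakgh mwcyr paal ltcm vhsb dldrl djgux ovfer nlp nbrm jicjv eduvc zqpm soinf ycf
Hunk 2: at line 1 remove [mwcyr,paal] add [wmlc,xgey] -> 15 lines: pakgh wmlc xgey ltcm vhsb dldrl djgux ovfer nlp nbrm jicjv eduvc zqpm soinf ycf
Hunk 3: at line 10 remove [jicjv] add [caej] -> 15 lines: pakgh wmlc xgey ltcm vhsb dldrl djgux ovfer nlp nbrm caej eduvc zqpm soinf ycf
Final line count: 15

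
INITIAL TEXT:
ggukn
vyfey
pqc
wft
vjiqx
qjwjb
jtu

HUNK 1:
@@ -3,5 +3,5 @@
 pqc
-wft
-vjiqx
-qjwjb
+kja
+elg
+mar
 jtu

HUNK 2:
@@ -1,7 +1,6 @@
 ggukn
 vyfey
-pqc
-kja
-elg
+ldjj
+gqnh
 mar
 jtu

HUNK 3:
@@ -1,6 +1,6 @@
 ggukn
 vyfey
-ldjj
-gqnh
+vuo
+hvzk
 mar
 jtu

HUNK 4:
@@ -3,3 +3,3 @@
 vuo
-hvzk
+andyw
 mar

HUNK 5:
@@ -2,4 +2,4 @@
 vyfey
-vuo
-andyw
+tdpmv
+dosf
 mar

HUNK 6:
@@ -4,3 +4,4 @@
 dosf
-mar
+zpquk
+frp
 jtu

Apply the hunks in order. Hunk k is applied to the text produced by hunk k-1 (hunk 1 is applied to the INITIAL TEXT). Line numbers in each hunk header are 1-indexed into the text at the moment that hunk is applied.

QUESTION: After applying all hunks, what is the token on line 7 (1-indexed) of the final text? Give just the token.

Hunk 1: at line 3 remove [wft,vjiqx,qjwjb] add [kja,elg,mar] -> 7 lines: ggukn vyfey pqc kja elg mar jtu
Hunk 2: at line 1 remove [pqc,kja,elg] add [ldjj,gqnh] -> 6 lines: ggukn vyfey ldjj gqnh mar jtu
Hunk 3: at line 1 remove [ldjj,gqnh] add [vuo,hvzk] -> 6 lines: ggukn vyfey vuo hvzk mar jtu
Hunk 4: at line 3 remove [hvzk] add [andyw] -> 6 lines: ggukn vyfey vuo andyw mar jtu
Hunk 5: at line 2 remove [vuo,andyw] add [tdpmv,dosf] -> 6 lines: ggukn vyfey tdpmv dosf mar jtu
Hunk 6: at line 4 remove [mar] add [zpquk,frp] -> 7 lines: ggukn vyfey tdpmv dosf zpquk frp jtu
Final line 7: jtu

Answer: jtu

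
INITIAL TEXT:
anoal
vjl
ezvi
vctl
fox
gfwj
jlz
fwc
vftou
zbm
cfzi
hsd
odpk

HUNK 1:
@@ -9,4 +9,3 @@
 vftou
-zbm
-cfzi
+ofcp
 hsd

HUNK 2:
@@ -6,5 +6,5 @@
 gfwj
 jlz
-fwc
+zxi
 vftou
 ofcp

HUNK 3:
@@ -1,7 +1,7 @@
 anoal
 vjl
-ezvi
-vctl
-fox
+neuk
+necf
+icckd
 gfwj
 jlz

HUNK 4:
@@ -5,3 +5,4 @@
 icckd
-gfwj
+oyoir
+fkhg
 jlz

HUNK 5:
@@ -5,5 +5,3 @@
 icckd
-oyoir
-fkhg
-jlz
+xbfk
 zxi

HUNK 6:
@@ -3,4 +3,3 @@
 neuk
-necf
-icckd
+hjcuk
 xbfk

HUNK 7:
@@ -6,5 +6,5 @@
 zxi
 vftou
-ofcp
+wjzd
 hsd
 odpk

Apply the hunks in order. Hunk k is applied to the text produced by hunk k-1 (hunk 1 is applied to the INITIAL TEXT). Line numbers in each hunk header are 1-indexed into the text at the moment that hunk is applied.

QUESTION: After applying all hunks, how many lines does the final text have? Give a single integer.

Hunk 1: at line 9 remove [zbm,cfzi] add [ofcp] -> 12 lines: anoal vjl ezvi vctl fox gfwj jlz fwc vftou ofcp hsd odpk
Hunk 2: at line 6 remove [fwc] add [zxi] -> 12 lines: anoal vjl ezvi vctl fox gfwj jlz zxi vftou ofcp hsd odpk
Hunk 3: at line 1 remove [ezvi,vctl,fox] add [neuk,necf,icckd] -> 12 lines: anoal vjl neuk necf icckd gfwj jlz zxi vftou ofcp hsd odpk
Hunk 4: at line 5 remove [gfwj] add [oyoir,fkhg] -> 13 lines: anoal vjl neuk necf icckd oyoir fkhg jlz zxi vftou ofcp hsd odpk
Hunk 5: at line 5 remove [oyoir,fkhg,jlz] add [xbfk] -> 11 lines: anoal vjl neuk necf icckd xbfk zxi vftou ofcp hsd odpk
Hunk 6: at line 3 remove [necf,icckd] add [hjcuk] -> 10 lines: anoal vjl neuk hjcuk xbfk zxi vftou ofcp hsd odpk
Hunk 7: at line 6 remove [ofcp] add [wjzd] -> 10 lines: anoal vjl neuk hjcuk xbfk zxi vftou wjzd hsd odpk
Final line count: 10

Answer: 10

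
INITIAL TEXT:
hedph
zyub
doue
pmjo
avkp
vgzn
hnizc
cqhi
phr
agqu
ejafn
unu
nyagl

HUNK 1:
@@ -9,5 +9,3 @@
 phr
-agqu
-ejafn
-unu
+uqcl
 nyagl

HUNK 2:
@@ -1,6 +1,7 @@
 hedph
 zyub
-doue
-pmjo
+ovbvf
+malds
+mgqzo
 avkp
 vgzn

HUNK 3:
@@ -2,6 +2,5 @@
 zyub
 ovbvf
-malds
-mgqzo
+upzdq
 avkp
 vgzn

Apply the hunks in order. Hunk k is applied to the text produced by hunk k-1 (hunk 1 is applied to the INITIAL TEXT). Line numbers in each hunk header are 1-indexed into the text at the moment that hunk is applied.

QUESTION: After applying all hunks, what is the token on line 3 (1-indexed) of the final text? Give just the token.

Hunk 1: at line 9 remove [agqu,ejafn,unu] add [uqcl] -> 11 lines: hedph zyub doue pmjo avkp vgzn hnizc cqhi phr uqcl nyagl
Hunk 2: at line 1 remove [doue,pmjo] add [ovbvf,malds,mgqzo] -> 12 lines: hedph zyub ovbvf malds mgqzo avkp vgzn hnizc cqhi phr uqcl nyagl
Hunk 3: at line 2 remove [malds,mgqzo] add [upzdq] -> 11 lines: hedph zyub ovbvf upzdq avkp vgzn hnizc cqhi phr uqcl nyagl
Final line 3: ovbvf

Answer: ovbvf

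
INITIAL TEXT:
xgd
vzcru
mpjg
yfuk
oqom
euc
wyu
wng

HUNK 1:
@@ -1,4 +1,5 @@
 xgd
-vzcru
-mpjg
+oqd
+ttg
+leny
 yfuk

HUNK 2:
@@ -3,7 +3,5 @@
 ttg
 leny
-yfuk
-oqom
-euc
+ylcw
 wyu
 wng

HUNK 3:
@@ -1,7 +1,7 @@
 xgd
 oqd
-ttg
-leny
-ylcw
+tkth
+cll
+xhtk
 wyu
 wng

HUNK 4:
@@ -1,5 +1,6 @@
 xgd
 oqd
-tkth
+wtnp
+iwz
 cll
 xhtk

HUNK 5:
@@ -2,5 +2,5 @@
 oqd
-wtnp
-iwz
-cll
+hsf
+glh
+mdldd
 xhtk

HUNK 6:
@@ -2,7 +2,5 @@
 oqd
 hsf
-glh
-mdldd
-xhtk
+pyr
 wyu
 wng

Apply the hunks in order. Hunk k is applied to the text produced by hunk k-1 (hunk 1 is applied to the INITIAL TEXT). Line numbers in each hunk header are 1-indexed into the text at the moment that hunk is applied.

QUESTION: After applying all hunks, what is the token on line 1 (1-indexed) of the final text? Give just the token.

Answer: xgd

Derivation:
Hunk 1: at line 1 remove [vzcru,mpjg] add [oqd,ttg,leny] -> 9 lines: xgd oqd ttg leny yfuk oqom euc wyu wng
Hunk 2: at line 3 remove [yfuk,oqom,euc] add [ylcw] -> 7 lines: xgd oqd ttg leny ylcw wyu wng
Hunk 3: at line 1 remove [ttg,leny,ylcw] add [tkth,cll,xhtk] -> 7 lines: xgd oqd tkth cll xhtk wyu wng
Hunk 4: at line 1 remove [tkth] add [wtnp,iwz] -> 8 lines: xgd oqd wtnp iwz cll xhtk wyu wng
Hunk 5: at line 2 remove [wtnp,iwz,cll] add [hsf,glh,mdldd] -> 8 lines: xgd oqd hsf glh mdldd xhtk wyu wng
Hunk 6: at line 2 remove [glh,mdldd,xhtk] add [pyr] -> 6 lines: xgd oqd hsf pyr wyu wng
Final line 1: xgd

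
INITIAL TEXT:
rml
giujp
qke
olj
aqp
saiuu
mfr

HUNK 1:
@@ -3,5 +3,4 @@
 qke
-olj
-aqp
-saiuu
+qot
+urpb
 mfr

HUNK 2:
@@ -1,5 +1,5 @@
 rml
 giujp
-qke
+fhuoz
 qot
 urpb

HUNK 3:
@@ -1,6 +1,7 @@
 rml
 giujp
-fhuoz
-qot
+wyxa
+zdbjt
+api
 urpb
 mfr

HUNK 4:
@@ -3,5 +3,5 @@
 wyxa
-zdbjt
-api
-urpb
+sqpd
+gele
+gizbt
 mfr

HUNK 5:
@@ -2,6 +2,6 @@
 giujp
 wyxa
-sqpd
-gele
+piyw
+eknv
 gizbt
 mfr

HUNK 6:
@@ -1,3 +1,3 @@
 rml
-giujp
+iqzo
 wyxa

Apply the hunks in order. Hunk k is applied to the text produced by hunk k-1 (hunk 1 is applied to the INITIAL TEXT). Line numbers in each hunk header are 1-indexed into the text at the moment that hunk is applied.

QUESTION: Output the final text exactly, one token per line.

Answer: rml
iqzo
wyxa
piyw
eknv
gizbt
mfr

Derivation:
Hunk 1: at line 3 remove [olj,aqp,saiuu] add [qot,urpb] -> 6 lines: rml giujp qke qot urpb mfr
Hunk 2: at line 1 remove [qke] add [fhuoz] -> 6 lines: rml giujp fhuoz qot urpb mfr
Hunk 3: at line 1 remove [fhuoz,qot] add [wyxa,zdbjt,api] -> 7 lines: rml giujp wyxa zdbjt api urpb mfr
Hunk 4: at line 3 remove [zdbjt,api,urpb] add [sqpd,gele,gizbt] -> 7 lines: rml giujp wyxa sqpd gele gizbt mfr
Hunk 5: at line 2 remove [sqpd,gele] add [piyw,eknv] -> 7 lines: rml giujp wyxa piyw eknv gizbt mfr
Hunk 6: at line 1 remove [giujp] add [iqzo] -> 7 lines: rml iqzo wyxa piyw eknv gizbt mfr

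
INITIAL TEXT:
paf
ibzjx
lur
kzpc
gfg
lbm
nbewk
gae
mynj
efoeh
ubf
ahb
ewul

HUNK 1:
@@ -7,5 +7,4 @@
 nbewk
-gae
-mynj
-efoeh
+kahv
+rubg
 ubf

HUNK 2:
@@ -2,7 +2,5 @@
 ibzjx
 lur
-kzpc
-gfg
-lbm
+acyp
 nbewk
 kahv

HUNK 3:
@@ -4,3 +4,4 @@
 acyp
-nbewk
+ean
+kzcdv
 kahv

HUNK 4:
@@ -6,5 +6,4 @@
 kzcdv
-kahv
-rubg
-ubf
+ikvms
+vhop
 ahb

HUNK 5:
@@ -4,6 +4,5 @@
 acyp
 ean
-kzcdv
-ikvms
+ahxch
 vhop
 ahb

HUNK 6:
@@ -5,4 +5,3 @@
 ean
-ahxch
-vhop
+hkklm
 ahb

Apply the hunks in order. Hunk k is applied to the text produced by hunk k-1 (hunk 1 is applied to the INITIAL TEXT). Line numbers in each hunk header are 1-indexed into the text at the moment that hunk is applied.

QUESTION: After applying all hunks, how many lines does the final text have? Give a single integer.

Answer: 8

Derivation:
Hunk 1: at line 7 remove [gae,mynj,efoeh] add [kahv,rubg] -> 12 lines: paf ibzjx lur kzpc gfg lbm nbewk kahv rubg ubf ahb ewul
Hunk 2: at line 2 remove [kzpc,gfg,lbm] add [acyp] -> 10 lines: paf ibzjx lur acyp nbewk kahv rubg ubf ahb ewul
Hunk 3: at line 4 remove [nbewk] add [ean,kzcdv] -> 11 lines: paf ibzjx lur acyp ean kzcdv kahv rubg ubf ahb ewul
Hunk 4: at line 6 remove [kahv,rubg,ubf] add [ikvms,vhop] -> 10 lines: paf ibzjx lur acyp ean kzcdv ikvms vhop ahb ewul
Hunk 5: at line 4 remove [kzcdv,ikvms] add [ahxch] -> 9 lines: paf ibzjx lur acyp ean ahxch vhop ahb ewul
Hunk 6: at line 5 remove [ahxch,vhop] add [hkklm] -> 8 lines: paf ibzjx lur acyp ean hkklm ahb ewul
Final line count: 8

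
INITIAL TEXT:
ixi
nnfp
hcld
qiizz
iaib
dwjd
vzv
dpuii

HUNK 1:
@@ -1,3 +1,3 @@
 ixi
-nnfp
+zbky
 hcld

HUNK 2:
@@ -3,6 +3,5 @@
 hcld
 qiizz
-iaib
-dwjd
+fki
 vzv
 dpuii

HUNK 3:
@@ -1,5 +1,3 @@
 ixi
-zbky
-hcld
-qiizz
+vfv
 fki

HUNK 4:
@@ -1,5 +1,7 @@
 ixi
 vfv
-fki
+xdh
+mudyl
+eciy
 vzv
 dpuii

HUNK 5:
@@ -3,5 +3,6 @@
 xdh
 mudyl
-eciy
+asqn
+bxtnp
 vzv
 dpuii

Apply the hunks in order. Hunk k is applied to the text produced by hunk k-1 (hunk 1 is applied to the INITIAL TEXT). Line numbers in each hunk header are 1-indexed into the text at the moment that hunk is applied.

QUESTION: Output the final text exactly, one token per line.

Answer: ixi
vfv
xdh
mudyl
asqn
bxtnp
vzv
dpuii

Derivation:
Hunk 1: at line 1 remove [nnfp] add [zbky] -> 8 lines: ixi zbky hcld qiizz iaib dwjd vzv dpuii
Hunk 2: at line 3 remove [iaib,dwjd] add [fki] -> 7 lines: ixi zbky hcld qiizz fki vzv dpuii
Hunk 3: at line 1 remove [zbky,hcld,qiizz] add [vfv] -> 5 lines: ixi vfv fki vzv dpuii
Hunk 4: at line 1 remove [fki] add [xdh,mudyl,eciy] -> 7 lines: ixi vfv xdh mudyl eciy vzv dpuii
Hunk 5: at line 3 remove [eciy] add [asqn,bxtnp] -> 8 lines: ixi vfv xdh mudyl asqn bxtnp vzv dpuii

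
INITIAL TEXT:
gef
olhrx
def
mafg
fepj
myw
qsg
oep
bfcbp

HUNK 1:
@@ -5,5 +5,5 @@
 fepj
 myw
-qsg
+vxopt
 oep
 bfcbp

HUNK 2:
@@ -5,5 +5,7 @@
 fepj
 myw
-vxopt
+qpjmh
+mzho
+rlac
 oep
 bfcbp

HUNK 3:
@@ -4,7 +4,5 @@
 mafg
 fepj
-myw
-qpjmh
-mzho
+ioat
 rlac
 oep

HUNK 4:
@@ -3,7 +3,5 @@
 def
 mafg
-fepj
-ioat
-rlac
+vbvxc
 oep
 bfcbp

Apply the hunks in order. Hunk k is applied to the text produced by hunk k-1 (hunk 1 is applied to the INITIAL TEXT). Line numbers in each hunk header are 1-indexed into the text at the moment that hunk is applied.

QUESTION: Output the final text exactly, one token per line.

Hunk 1: at line 5 remove [qsg] add [vxopt] -> 9 lines: gef olhrx def mafg fepj myw vxopt oep bfcbp
Hunk 2: at line 5 remove [vxopt] add [qpjmh,mzho,rlac] -> 11 lines: gef olhrx def mafg fepj myw qpjmh mzho rlac oep bfcbp
Hunk 3: at line 4 remove [myw,qpjmh,mzho] add [ioat] -> 9 lines: gef olhrx def mafg fepj ioat rlac oep bfcbp
Hunk 4: at line 3 remove [fepj,ioat,rlac] add [vbvxc] -> 7 lines: gef olhrx def mafg vbvxc oep bfcbp

Answer: gef
olhrx
def
mafg
vbvxc
oep
bfcbp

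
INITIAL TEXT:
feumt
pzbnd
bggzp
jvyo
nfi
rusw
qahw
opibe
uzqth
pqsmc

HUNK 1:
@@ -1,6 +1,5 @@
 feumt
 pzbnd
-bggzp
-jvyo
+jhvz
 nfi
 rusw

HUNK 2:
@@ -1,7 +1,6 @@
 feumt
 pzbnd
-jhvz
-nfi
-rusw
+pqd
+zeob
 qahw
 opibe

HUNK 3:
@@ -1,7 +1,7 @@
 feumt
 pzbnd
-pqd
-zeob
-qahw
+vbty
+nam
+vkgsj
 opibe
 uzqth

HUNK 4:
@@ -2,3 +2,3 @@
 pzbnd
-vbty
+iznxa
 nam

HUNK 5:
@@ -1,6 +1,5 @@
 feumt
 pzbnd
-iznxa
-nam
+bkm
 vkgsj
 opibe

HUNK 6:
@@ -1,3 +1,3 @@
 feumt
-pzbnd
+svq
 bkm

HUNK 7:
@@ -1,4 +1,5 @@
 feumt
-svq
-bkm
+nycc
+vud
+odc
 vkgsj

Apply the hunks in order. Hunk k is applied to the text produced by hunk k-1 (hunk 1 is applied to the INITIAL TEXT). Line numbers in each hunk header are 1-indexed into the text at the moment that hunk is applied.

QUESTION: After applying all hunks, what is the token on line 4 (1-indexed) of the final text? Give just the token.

Hunk 1: at line 1 remove [bggzp,jvyo] add [jhvz] -> 9 lines: feumt pzbnd jhvz nfi rusw qahw opibe uzqth pqsmc
Hunk 2: at line 1 remove [jhvz,nfi,rusw] add [pqd,zeob] -> 8 lines: feumt pzbnd pqd zeob qahw opibe uzqth pqsmc
Hunk 3: at line 1 remove [pqd,zeob,qahw] add [vbty,nam,vkgsj] -> 8 lines: feumt pzbnd vbty nam vkgsj opibe uzqth pqsmc
Hunk 4: at line 2 remove [vbty] add [iznxa] -> 8 lines: feumt pzbnd iznxa nam vkgsj opibe uzqth pqsmc
Hunk 5: at line 1 remove [iznxa,nam] add [bkm] -> 7 lines: feumt pzbnd bkm vkgsj opibe uzqth pqsmc
Hunk 6: at line 1 remove [pzbnd] add [svq] -> 7 lines: feumt svq bkm vkgsj opibe uzqth pqsmc
Hunk 7: at line 1 remove [svq,bkm] add [nycc,vud,odc] -> 8 lines: feumt nycc vud odc vkgsj opibe uzqth pqsmc
Final line 4: odc

Answer: odc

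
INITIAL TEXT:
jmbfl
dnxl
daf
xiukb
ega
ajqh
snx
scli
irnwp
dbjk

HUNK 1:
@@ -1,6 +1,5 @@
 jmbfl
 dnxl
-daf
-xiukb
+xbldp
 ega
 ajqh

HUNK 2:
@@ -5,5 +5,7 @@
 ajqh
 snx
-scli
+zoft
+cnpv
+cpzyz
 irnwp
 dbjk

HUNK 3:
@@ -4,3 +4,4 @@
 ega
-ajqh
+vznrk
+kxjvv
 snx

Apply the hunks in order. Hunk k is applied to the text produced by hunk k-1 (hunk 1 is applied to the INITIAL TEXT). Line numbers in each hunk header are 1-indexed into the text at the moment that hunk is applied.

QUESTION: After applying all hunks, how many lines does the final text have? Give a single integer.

Hunk 1: at line 1 remove [daf,xiukb] add [xbldp] -> 9 lines: jmbfl dnxl xbldp ega ajqh snx scli irnwp dbjk
Hunk 2: at line 5 remove [scli] add [zoft,cnpv,cpzyz] -> 11 lines: jmbfl dnxl xbldp ega ajqh snx zoft cnpv cpzyz irnwp dbjk
Hunk 3: at line 4 remove [ajqh] add [vznrk,kxjvv] -> 12 lines: jmbfl dnxl xbldp ega vznrk kxjvv snx zoft cnpv cpzyz irnwp dbjk
Final line count: 12

Answer: 12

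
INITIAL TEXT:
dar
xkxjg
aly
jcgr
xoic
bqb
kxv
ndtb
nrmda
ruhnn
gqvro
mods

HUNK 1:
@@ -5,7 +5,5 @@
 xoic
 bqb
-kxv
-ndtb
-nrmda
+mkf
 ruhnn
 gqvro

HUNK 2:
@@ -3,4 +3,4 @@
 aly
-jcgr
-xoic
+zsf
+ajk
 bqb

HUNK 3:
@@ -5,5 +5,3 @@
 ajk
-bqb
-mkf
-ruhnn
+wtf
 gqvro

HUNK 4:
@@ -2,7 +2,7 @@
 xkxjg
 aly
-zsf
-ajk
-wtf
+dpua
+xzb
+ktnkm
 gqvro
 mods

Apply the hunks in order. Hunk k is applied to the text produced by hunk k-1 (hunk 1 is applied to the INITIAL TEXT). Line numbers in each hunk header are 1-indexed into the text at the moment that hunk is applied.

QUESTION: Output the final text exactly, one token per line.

Hunk 1: at line 5 remove [kxv,ndtb,nrmda] add [mkf] -> 10 lines: dar xkxjg aly jcgr xoic bqb mkf ruhnn gqvro mods
Hunk 2: at line 3 remove [jcgr,xoic] add [zsf,ajk] -> 10 lines: dar xkxjg aly zsf ajk bqb mkf ruhnn gqvro mods
Hunk 3: at line 5 remove [bqb,mkf,ruhnn] add [wtf] -> 8 lines: dar xkxjg aly zsf ajk wtf gqvro mods
Hunk 4: at line 2 remove [zsf,ajk,wtf] add [dpua,xzb,ktnkm] -> 8 lines: dar xkxjg aly dpua xzb ktnkm gqvro mods

Answer: dar
xkxjg
aly
dpua
xzb
ktnkm
gqvro
mods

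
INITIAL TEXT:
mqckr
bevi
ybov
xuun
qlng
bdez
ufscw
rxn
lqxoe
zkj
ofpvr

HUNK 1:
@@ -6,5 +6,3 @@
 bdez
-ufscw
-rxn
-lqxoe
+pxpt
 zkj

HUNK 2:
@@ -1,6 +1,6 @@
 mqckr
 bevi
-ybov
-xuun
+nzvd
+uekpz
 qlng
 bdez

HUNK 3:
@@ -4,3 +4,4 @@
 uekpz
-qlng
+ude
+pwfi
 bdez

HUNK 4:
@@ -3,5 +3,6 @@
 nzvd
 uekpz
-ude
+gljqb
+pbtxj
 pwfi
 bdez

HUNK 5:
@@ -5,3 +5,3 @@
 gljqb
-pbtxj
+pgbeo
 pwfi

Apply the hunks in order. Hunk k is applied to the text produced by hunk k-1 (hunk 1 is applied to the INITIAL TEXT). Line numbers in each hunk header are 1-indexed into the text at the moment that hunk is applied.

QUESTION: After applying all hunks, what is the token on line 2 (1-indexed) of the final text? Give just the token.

Hunk 1: at line 6 remove [ufscw,rxn,lqxoe] add [pxpt] -> 9 lines: mqckr bevi ybov xuun qlng bdez pxpt zkj ofpvr
Hunk 2: at line 1 remove [ybov,xuun] add [nzvd,uekpz] -> 9 lines: mqckr bevi nzvd uekpz qlng bdez pxpt zkj ofpvr
Hunk 3: at line 4 remove [qlng] add [ude,pwfi] -> 10 lines: mqckr bevi nzvd uekpz ude pwfi bdez pxpt zkj ofpvr
Hunk 4: at line 3 remove [ude] add [gljqb,pbtxj] -> 11 lines: mqckr bevi nzvd uekpz gljqb pbtxj pwfi bdez pxpt zkj ofpvr
Hunk 5: at line 5 remove [pbtxj] add [pgbeo] -> 11 lines: mqckr bevi nzvd uekpz gljqb pgbeo pwfi bdez pxpt zkj ofpvr
Final line 2: bevi

Answer: bevi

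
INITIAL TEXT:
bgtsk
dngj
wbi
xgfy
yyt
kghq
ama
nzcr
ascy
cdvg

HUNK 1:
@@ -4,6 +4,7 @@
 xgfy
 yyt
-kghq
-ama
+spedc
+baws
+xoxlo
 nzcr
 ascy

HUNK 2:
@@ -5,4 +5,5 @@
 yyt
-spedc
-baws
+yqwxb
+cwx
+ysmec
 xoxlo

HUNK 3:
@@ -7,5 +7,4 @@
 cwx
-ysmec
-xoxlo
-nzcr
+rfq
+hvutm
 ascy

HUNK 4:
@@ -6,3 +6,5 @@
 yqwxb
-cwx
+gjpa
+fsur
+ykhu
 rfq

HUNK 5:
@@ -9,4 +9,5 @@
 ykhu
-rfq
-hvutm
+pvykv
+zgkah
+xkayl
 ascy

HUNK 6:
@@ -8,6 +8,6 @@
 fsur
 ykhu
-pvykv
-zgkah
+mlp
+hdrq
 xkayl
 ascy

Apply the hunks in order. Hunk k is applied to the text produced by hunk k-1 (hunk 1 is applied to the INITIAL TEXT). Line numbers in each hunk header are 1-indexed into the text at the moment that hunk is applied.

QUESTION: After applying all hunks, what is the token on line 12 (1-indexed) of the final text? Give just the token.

Answer: xkayl

Derivation:
Hunk 1: at line 4 remove [kghq,ama] add [spedc,baws,xoxlo] -> 11 lines: bgtsk dngj wbi xgfy yyt spedc baws xoxlo nzcr ascy cdvg
Hunk 2: at line 5 remove [spedc,baws] add [yqwxb,cwx,ysmec] -> 12 lines: bgtsk dngj wbi xgfy yyt yqwxb cwx ysmec xoxlo nzcr ascy cdvg
Hunk 3: at line 7 remove [ysmec,xoxlo,nzcr] add [rfq,hvutm] -> 11 lines: bgtsk dngj wbi xgfy yyt yqwxb cwx rfq hvutm ascy cdvg
Hunk 4: at line 6 remove [cwx] add [gjpa,fsur,ykhu] -> 13 lines: bgtsk dngj wbi xgfy yyt yqwxb gjpa fsur ykhu rfq hvutm ascy cdvg
Hunk 5: at line 9 remove [rfq,hvutm] add [pvykv,zgkah,xkayl] -> 14 lines: bgtsk dngj wbi xgfy yyt yqwxb gjpa fsur ykhu pvykv zgkah xkayl ascy cdvg
Hunk 6: at line 8 remove [pvykv,zgkah] add [mlp,hdrq] -> 14 lines: bgtsk dngj wbi xgfy yyt yqwxb gjpa fsur ykhu mlp hdrq xkayl ascy cdvg
Final line 12: xkayl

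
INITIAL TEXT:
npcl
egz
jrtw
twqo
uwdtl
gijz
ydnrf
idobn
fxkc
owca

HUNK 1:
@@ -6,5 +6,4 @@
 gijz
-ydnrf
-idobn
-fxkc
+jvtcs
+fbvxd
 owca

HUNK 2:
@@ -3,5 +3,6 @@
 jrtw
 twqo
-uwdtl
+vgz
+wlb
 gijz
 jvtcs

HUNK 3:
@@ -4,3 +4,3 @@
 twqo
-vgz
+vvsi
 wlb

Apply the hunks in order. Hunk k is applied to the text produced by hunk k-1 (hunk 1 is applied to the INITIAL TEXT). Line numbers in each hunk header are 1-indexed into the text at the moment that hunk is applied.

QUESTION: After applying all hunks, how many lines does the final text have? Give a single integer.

Answer: 10

Derivation:
Hunk 1: at line 6 remove [ydnrf,idobn,fxkc] add [jvtcs,fbvxd] -> 9 lines: npcl egz jrtw twqo uwdtl gijz jvtcs fbvxd owca
Hunk 2: at line 3 remove [uwdtl] add [vgz,wlb] -> 10 lines: npcl egz jrtw twqo vgz wlb gijz jvtcs fbvxd owca
Hunk 3: at line 4 remove [vgz] add [vvsi] -> 10 lines: npcl egz jrtw twqo vvsi wlb gijz jvtcs fbvxd owca
Final line count: 10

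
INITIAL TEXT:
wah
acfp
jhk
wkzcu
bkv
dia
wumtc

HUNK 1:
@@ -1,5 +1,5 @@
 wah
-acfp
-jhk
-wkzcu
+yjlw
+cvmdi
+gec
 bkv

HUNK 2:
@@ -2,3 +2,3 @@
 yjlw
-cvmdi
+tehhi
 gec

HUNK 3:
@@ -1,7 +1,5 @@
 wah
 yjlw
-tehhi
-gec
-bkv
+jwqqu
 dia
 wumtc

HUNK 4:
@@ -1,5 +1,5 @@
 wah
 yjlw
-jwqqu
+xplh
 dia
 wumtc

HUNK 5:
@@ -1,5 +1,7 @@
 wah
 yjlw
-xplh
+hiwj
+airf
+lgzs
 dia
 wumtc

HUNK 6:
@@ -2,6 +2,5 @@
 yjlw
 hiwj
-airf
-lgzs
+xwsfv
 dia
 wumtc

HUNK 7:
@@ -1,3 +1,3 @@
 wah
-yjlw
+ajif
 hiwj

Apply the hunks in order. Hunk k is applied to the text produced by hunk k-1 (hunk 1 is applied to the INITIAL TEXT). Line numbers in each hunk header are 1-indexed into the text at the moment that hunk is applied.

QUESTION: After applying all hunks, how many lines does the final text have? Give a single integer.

Answer: 6

Derivation:
Hunk 1: at line 1 remove [acfp,jhk,wkzcu] add [yjlw,cvmdi,gec] -> 7 lines: wah yjlw cvmdi gec bkv dia wumtc
Hunk 2: at line 2 remove [cvmdi] add [tehhi] -> 7 lines: wah yjlw tehhi gec bkv dia wumtc
Hunk 3: at line 1 remove [tehhi,gec,bkv] add [jwqqu] -> 5 lines: wah yjlw jwqqu dia wumtc
Hunk 4: at line 1 remove [jwqqu] add [xplh] -> 5 lines: wah yjlw xplh dia wumtc
Hunk 5: at line 1 remove [xplh] add [hiwj,airf,lgzs] -> 7 lines: wah yjlw hiwj airf lgzs dia wumtc
Hunk 6: at line 2 remove [airf,lgzs] add [xwsfv] -> 6 lines: wah yjlw hiwj xwsfv dia wumtc
Hunk 7: at line 1 remove [yjlw] add [ajif] -> 6 lines: wah ajif hiwj xwsfv dia wumtc
Final line count: 6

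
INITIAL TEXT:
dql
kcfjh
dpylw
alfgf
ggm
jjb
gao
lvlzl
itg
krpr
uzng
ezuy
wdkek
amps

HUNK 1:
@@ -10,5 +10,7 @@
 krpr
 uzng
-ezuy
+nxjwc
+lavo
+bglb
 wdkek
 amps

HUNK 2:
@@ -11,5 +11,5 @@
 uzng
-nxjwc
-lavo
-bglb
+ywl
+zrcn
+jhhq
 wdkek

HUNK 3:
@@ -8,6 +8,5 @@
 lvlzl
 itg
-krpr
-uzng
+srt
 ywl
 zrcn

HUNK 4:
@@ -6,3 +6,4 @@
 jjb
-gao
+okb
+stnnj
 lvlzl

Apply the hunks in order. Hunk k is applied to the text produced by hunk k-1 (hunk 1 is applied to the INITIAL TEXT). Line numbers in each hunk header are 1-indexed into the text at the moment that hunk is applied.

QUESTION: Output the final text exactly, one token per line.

Hunk 1: at line 10 remove [ezuy] add [nxjwc,lavo,bglb] -> 16 lines: dql kcfjh dpylw alfgf ggm jjb gao lvlzl itg krpr uzng nxjwc lavo bglb wdkek amps
Hunk 2: at line 11 remove [nxjwc,lavo,bglb] add [ywl,zrcn,jhhq] -> 16 lines: dql kcfjh dpylw alfgf ggm jjb gao lvlzl itg krpr uzng ywl zrcn jhhq wdkek amps
Hunk 3: at line 8 remove [krpr,uzng] add [srt] -> 15 lines: dql kcfjh dpylw alfgf ggm jjb gao lvlzl itg srt ywl zrcn jhhq wdkek amps
Hunk 4: at line 6 remove [gao] add [okb,stnnj] -> 16 lines: dql kcfjh dpylw alfgf ggm jjb okb stnnj lvlzl itg srt ywl zrcn jhhq wdkek amps

Answer: dql
kcfjh
dpylw
alfgf
ggm
jjb
okb
stnnj
lvlzl
itg
srt
ywl
zrcn
jhhq
wdkek
amps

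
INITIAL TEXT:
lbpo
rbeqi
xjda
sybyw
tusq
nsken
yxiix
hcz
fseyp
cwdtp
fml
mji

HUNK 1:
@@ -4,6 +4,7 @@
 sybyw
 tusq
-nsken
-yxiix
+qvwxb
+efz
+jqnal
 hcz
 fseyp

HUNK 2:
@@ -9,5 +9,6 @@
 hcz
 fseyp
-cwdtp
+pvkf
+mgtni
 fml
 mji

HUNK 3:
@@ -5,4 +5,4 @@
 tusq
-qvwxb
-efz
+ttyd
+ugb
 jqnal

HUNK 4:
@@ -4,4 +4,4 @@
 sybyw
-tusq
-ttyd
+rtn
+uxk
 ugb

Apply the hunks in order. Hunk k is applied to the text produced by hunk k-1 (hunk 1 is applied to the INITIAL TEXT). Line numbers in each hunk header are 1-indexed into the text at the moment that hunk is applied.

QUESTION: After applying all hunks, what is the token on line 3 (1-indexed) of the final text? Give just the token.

Hunk 1: at line 4 remove [nsken,yxiix] add [qvwxb,efz,jqnal] -> 13 lines: lbpo rbeqi xjda sybyw tusq qvwxb efz jqnal hcz fseyp cwdtp fml mji
Hunk 2: at line 9 remove [cwdtp] add [pvkf,mgtni] -> 14 lines: lbpo rbeqi xjda sybyw tusq qvwxb efz jqnal hcz fseyp pvkf mgtni fml mji
Hunk 3: at line 5 remove [qvwxb,efz] add [ttyd,ugb] -> 14 lines: lbpo rbeqi xjda sybyw tusq ttyd ugb jqnal hcz fseyp pvkf mgtni fml mji
Hunk 4: at line 4 remove [tusq,ttyd] add [rtn,uxk] -> 14 lines: lbpo rbeqi xjda sybyw rtn uxk ugb jqnal hcz fseyp pvkf mgtni fml mji
Final line 3: xjda

Answer: xjda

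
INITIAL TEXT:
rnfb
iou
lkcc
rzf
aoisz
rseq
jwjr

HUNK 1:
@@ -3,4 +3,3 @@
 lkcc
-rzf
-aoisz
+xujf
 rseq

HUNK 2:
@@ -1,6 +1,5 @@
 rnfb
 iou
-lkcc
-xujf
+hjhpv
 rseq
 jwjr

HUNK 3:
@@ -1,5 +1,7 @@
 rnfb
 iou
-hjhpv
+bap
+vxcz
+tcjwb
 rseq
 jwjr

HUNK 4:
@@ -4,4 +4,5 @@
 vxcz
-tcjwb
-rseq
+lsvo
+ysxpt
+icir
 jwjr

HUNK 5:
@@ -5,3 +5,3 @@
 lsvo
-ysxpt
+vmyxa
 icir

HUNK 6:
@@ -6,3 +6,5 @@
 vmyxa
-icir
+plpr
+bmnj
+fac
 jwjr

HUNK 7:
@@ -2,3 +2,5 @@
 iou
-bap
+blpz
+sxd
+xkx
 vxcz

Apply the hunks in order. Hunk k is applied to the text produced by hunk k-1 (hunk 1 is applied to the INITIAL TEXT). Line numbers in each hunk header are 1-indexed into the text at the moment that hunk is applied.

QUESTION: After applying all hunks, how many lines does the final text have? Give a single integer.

Hunk 1: at line 3 remove [rzf,aoisz] add [xujf] -> 6 lines: rnfb iou lkcc xujf rseq jwjr
Hunk 2: at line 1 remove [lkcc,xujf] add [hjhpv] -> 5 lines: rnfb iou hjhpv rseq jwjr
Hunk 3: at line 1 remove [hjhpv] add [bap,vxcz,tcjwb] -> 7 lines: rnfb iou bap vxcz tcjwb rseq jwjr
Hunk 4: at line 4 remove [tcjwb,rseq] add [lsvo,ysxpt,icir] -> 8 lines: rnfb iou bap vxcz lsvo ysxpt icir jwjr
Hunk 5: at line 5 remove [ysxpt] add [vmyxa] -> 8 lines: rnfb iou bap vxcz lsvo vmyxa icir jwjr
Hunk 6: at line 6 remove [icir] add [plpr,bmnj,fac] -> 10 lines: rnfb iou bap vxcz lsvo vmyxa plpr bmnj fac jwjr
Hunk 7: at line 2 remove [bap] add [blpz,sxd,xkx] -> 12 lines: rnfb iou blpz sxd xkx vxcz lsvo vmyxa plpr bmnj fac jwjr
Final line count: 12

Answer: 12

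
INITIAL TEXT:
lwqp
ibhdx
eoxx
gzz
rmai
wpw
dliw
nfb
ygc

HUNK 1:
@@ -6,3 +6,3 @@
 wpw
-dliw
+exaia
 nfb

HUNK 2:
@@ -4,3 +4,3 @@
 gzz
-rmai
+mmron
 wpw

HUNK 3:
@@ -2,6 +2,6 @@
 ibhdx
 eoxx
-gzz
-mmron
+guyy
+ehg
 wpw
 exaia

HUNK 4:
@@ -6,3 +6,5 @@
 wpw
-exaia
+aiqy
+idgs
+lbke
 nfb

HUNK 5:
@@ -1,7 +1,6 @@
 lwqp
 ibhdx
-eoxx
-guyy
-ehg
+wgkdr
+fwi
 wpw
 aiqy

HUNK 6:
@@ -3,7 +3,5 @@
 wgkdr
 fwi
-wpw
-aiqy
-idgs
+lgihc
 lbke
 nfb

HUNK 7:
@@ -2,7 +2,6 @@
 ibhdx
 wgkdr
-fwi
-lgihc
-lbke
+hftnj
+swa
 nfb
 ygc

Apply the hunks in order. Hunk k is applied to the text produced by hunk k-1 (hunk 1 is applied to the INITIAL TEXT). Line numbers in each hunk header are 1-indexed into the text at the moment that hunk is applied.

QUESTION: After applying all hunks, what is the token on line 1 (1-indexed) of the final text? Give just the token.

Hunk 1: at line 6 remove [dliw] add [exaia] -> 9 lines: lwqp ibhdx eoxx gzz rmai wpw exaia nfb ygc
Hunk 2: at line 4 remove [rmai] add [mmron] -> 9 lines: lwqp ibhdx eoxx gzz mmron wpw exaia nfb ygc
Hunk 3: at line 2 remove [gzz,mmron] add [guyy,ehg] -> 9 lines: lwqp ibhdx eoxx guyy ehg wpw exaia nfb ygc
Hunk 4: at line 6 remove [exaia] add [aiqy,idgs,lbke] -> 11 lines: lwqp ibhdx eoxx guyy ehg wpw aiqy idgs lbke nfb ygc
Hunk 5: at line 1 remove [eoxx,guyy,ehg] add [wgkdr,fwi] -> 10 lines: lwqp ibhdx wgkdr fwi wpw aiqy idgs lbke nfb ygc
Hunk 6: at line 3 remove [wpw,aiqy,idgs] add [lgihc] -> 8 lines: lwqp ibhdx wgkdr fwi lgihc lbke nfb ygc
Hunk 7: at line 2 remove [fwi,lgihc,lbke] add [hftnj,swa] -> 7 lines: lwqp ibhdx wgkdr hftnj swa nfb ygc
Final line 1: lwqp

Answer: lwqp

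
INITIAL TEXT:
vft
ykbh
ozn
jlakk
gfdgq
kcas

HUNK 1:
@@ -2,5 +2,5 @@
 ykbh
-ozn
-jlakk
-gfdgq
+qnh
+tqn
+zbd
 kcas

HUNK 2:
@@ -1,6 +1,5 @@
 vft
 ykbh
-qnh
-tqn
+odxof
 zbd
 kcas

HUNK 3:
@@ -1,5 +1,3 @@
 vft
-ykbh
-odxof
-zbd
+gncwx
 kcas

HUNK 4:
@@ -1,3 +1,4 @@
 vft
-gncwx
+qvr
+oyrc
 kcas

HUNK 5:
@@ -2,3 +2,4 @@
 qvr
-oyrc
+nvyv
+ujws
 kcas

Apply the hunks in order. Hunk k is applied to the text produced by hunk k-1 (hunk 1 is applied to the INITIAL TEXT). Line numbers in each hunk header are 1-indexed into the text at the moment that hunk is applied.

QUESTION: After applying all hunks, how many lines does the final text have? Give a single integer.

Answer: 5

Derivation:
Hunk 1: at line 2 remove [ozn,jlakk,gfdgq] add [qnh,tqn,zbd] -> 6 lines: vft ykbh qnh tqn zbd kcas
Hunk 2: at line 1 remove [qnh,tqn] add [odxof] -> 5 lines: vft ykbh odxof zbd kcas
Hunk 3: at line 1 remove [ykbh,odxof,zbd] add [gncwx] -> 3 lines: vft gncwx kcas
Hunk 4: at line 1 remove [gncwx] add [qvr,oyrc] -> 4 lines: vft qvr oyrc kcas
Hunk 5: at line 2 remove [oyrc] add [nvyv,ujws] -> 5 lines: vft qvr nvyv ujws kcas
Final line count: 5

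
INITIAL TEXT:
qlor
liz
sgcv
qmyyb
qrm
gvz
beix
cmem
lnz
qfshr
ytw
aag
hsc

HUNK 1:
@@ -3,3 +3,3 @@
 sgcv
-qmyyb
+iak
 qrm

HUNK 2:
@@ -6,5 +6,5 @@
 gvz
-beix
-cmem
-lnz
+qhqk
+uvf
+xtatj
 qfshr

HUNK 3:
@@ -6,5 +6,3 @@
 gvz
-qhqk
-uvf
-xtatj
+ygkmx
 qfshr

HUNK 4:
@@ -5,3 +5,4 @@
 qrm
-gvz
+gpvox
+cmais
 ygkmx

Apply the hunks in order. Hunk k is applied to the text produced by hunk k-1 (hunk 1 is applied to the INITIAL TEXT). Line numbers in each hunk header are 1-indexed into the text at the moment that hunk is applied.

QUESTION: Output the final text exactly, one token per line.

Hunk 1: at line 3 remove [qmyyb] add [iak] -> 13 lines: qlor liz sgcv iak qrm gvz beix cmem lnz qfshr ytw aag hsc
Hunk 2: at line 6 remove [beix,cmem,lnz] add [qhqk,uvf,xtatj] -> 13 lines: qlor liz sgcv iak qrm gvz qhqk uvf xtatj qfshr ytw aag hsc
Hunk 3: at line 6 remove [qhqk,uvf,xtatj] add [ygkmx] -> 11 lines: qlor liz sgcv iak qrm gvz ygkmx qfshr ytw aag hsc
Hunk 4: at line 5 remove [gvz] add [gpvox,cmais] -> 12 lines: qlor liz sgcv iak qrm gpvox cmais ygkmx qfshr ytw aag hsc

Answer: qlor
liz
sgcv
iak
qrm
gpvox
cmais
ygkmx
qfshr
ytw
aag
hsc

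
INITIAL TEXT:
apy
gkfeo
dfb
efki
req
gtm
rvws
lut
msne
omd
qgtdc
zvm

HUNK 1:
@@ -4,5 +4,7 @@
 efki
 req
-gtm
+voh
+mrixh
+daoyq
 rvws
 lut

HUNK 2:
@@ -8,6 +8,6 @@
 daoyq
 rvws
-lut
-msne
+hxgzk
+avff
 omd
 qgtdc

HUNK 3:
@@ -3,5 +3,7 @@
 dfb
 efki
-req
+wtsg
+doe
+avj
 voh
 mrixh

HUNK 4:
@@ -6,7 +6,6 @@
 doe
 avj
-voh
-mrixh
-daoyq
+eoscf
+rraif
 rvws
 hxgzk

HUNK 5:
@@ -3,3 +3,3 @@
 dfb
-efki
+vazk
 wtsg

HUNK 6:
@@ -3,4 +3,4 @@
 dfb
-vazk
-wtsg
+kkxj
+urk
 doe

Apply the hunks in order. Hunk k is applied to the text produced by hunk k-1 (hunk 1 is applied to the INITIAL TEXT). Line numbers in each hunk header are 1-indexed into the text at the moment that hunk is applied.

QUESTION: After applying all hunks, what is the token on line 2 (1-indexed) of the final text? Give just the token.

Answer: gkfeo

Derivation:
Hunk 1: at line 4 remove [gtm] add [voh,mrixh,daoyq] -> 14 lines: apy gkfeo dfb efki req voh mrixh daoyq rvws lut msne omd qgtdc zvm
Hunk 2: at line 8 remove [lut,msne] add [hxgzk,avff] -> 14 lines: apy gkfeo dfb efki req voh mrixh daoyq rvws hxgzk avff omd qgtdc zvm
Hunk 3: at line 3 remove [req] add [wtsg,doe,avj] -> 16 lines: apy gkfeo dfb efki wtsg doe avj voh mrixh daoyq rvws hxgzk avff omd qgtdc zvm
Hunk 4: at line 6 remove [voh,mrixh,daoyq] add [eoscf,rraif] -> 15 lines: apy gkfeo dfb efki wtsg doe avj eoscf rraif rvws hxgzk avff omd qgtdc zvm
Hunk 5: at line 3 remove [efki] add [vazk] -> 15 lines: apy gkfeo dfb vazk wtsg doe avj eoscf rraif rvws hxgzk avff omd qgtdc zvm
Hunk 6: at line 3 remove [vazk,wtsg] add [kkxj,urk] -> 15 lines: apy gkfeo dfb kkxj urk doe avj eoscf rraif rvws hxgzk avff omd qgtdc zvm
Final line 2: gkfeo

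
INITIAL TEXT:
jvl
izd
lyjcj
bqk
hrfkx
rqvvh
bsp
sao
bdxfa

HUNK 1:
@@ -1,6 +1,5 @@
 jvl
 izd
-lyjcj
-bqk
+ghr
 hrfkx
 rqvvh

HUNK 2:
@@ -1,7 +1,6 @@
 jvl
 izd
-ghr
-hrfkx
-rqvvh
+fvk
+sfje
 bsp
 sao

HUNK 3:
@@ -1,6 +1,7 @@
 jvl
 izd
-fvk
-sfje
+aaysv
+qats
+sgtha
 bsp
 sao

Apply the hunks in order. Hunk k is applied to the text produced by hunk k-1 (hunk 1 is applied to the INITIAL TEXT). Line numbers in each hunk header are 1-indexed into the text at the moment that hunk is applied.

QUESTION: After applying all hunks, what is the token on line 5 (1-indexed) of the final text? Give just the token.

Hunk 1: at line 1 remove [lyjcj,bqk] add [ghr] -> 8 lines: jvl izd ghr hrfkx rqvvh bsp sao bdxfa
Hunk 2: at line 1 remove [ghr,hrfkx,rqvvh] add [fvk,sfje] -> 7 lines: jvl izd fvk sfje bsp sao bdxfa
Hunk 3: at line 1 remove [fvk,sfje] add [aaysv,qats,sgtha] -> 8 lines: jvl izd aaysv qats sgtha bsp sao bdxfa
Final line 5: sgtha

Answer: sgtha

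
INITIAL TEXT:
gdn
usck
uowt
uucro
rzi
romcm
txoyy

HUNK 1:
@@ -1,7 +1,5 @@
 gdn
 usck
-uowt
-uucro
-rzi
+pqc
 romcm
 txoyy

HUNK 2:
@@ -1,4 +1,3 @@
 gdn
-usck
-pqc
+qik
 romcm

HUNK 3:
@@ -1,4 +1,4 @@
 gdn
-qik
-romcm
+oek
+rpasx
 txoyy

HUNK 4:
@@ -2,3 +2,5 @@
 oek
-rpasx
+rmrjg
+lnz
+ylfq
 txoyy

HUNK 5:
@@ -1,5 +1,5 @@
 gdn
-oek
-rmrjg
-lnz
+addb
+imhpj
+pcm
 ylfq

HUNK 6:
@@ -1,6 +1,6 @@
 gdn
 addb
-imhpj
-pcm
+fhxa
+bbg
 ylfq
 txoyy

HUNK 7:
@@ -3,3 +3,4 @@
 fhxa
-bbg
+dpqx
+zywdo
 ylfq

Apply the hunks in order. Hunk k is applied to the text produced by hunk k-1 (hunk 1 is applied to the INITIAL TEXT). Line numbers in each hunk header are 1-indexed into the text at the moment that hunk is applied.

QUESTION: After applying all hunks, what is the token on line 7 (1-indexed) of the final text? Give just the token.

Hunk 1: at line 1 remove [uowt,uucro,rzi] add [pqc] -> 5 lines: gdn usck pqc romcm txoyy
Hunk 2: at line 1 remove [usck,pqc] add [qik] -> 4 lines: gdn qik romcm txoyy
Hunk 3: at line 1 remove [qik,romcm] add [oek,rpasx] -> 4 lines: gdn oek rpasx txoyy
Hunk 4: at line 2 remove [rpasx] add [rmrjg,lnz,ylfq] -> 6 lines: gdn oek rmrjg lnz ylfq txoyy
Hunk 5: at line 1 remove [oek,rmrjg,lnz] add [addb,imhpj,pcm] -> 6 lines: gdn addb imhpj pcm ylfq txoyy
Hunk 6: at line 1 remove [imhpj,pcm] add [fhxa,bbg] -> 6 lines: gdn addb fhxa bbg ylfq txoyy
Hunk 7: at line 3 remove [bbg] add [dpqx,zywdo] -> 7 lines: gdn addb fhxa dpqx zywdo ylfq txoyy
Final line 7: txoyy

Answer: txoyy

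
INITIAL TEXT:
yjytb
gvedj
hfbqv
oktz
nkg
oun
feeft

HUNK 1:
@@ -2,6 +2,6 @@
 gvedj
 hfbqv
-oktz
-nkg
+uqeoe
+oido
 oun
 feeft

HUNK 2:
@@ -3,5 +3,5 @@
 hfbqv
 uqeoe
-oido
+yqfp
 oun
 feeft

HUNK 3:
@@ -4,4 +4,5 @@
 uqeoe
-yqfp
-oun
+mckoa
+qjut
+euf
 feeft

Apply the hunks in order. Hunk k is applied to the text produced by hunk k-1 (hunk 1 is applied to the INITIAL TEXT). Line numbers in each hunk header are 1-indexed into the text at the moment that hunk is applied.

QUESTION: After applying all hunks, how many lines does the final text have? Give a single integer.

Hunk 1: at line 2 remove [oktz,nkg] add [uqeoe,oido] -> 7 lines: yjytb gvedj hfbqv uqeoe oido oun feeft
Hunk 2: at line 3 remove [oido] add [yqfp] -> 7 lines: yjytb gvedj hfbqv uqeoe yqfp oun feeft
Hunk 3: at line 4 remove [yqfp,oun] add [mckoa,qjut,euf] -> 8 lines: yjytb gvedj hfbqv uqeoe mckoa qjut euf feeft
Final line count: 8

Answer: 8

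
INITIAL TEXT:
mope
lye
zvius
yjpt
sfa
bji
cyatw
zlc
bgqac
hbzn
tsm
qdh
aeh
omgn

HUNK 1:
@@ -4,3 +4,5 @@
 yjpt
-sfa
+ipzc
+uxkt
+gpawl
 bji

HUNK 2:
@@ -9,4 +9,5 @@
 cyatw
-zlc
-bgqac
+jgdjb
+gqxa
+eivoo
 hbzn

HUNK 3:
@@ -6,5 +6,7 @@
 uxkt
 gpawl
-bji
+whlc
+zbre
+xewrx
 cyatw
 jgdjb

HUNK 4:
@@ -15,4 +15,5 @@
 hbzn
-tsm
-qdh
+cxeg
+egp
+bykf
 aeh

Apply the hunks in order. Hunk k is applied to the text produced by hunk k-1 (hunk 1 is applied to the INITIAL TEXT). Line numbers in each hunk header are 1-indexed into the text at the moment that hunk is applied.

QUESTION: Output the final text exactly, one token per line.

Hunk 1: at line 4 remove [sfa] add [ipzc,uxkt,gpawl] -> 16 lines: mope lye zvius yjpt ipzc uxkt gpawl bji cyatw zlc bgqac hbzn tsm qdh aeh omgn
Hunk 2: at line 9 remove [zlc,bgqac] add [jgdjb,gqxa,eivoo] -> 17 lines: mope lye zvius yjpt ipzc uxkt gpawl bji cyatw jgdjb gqxa eivoo hbzn tsm qdh aeh omgn
Hunk 3: at line 6 remove [bji] add [whlc,zbre,xewrx] -> 19 lines: mope lye zvius yjpt ipzc uxkt gpawl whlc zbre xewrx cyatw jgdjb gqxa eivoo hbzn tsm qdh aeh omgn
Hunk 4: at line 15 remove [tsm,qdh] add [cxeg,egp,bykf] -> 20 lines: mope lye zvius yjpt ipzc uxkt gpawl whlc zbre xewrx cyatw jgdjb gqxa eivoo hbzn cxeg egp bykf aeh omgn

Answer: mope
lye
zvius
yjpt
ipzc
uxkt
gpawl
whlc
zbre
xewrx
cyatw
jgdjb
gqxa
eivoo
hbzn
cxeg
egp
bykf
aeh
omgn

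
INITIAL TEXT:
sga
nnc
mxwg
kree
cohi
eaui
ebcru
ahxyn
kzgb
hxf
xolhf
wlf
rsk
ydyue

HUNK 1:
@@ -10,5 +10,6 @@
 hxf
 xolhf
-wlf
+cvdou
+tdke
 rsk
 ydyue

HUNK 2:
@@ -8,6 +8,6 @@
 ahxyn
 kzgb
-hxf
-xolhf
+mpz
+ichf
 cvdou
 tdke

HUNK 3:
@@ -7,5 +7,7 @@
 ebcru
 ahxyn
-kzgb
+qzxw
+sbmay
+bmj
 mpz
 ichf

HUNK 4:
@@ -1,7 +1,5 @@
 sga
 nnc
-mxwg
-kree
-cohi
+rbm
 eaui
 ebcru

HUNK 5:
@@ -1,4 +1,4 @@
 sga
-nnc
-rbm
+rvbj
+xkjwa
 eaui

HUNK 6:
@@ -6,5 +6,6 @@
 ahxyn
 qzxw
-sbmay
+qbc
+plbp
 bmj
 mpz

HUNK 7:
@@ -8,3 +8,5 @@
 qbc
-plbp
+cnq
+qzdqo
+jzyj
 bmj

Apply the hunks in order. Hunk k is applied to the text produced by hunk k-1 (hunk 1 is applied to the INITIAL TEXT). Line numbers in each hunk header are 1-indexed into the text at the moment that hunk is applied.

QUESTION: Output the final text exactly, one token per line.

Answer: sga
rvbj
xkjwa
eaui
ebcru
ahxyn
qzxw
qbc
cnq
qzdqo
jzyj
bmj
mpz
ichf
cvdou
tdke
rsk
ydyue

Derivation:
Hunk 1: at line 10 remove [wlf] add [cvdou,tdke] -> 15 lines: sga nnc mxwg kree cohi eaui ebcru ahxyn kzgb hxf xolhf cvdou tdke rsk ydyue
Hunk 2: at line 8 remove [hxf,xolhf] add [mpz,ichf] -> 15 lines: sga nnc mxwg kree cohi eaui ebcru ahxyn kzgb mpz ichf cvdou tdke rsk ydyue
Hunk 3: at line 7 remove [kzgb] add [qzxw,sbmay,bmj] -> 17 lines: sga nnc mxwg kree cohi eaui ebcru ahxyn qzxw sbmay bmj mpz ichf cvdou tdke rsk ydyue
Hunk 4: at line 1 remove [mxwg,kree,cohi] add [rbm] -> 15 lines: sga nnc rbm eaui ebcru ahxyn qzxw sbmay bmj mpz ichf cvdou tdke rsk ydyue
Hunk 5: at line 1 remove [nnc,rbm] add [rvbj,xkjwa] -> 15 lines: sga rvbj xkjwa eaui ebcru ahxyn qzxw sbmay bmj mpz ichf cvdou tdke rsk ydyue
Hunk 6: at line 6 remove [sbmay] add [qbc,plbp] -> 16 lines: sga rvbj xkjwa eaui ebcru ahxyn qzxw qbc plbp bmj mpz ichf cvdou tdke rsk ydyue
Hunk 7: at line 8 remove [plbp] add [cnq,qzdqo,jzyj] -> 18 lines: sga rvbj xkjwa eaui ebcru ahxyn qzxw qbc cnq qzdqo jzyj bmj mpz ichf cvdou tdke rsk ydyue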